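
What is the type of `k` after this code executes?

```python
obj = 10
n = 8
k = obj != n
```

Comparison operators return bool

bool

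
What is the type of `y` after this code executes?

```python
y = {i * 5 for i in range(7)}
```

A set comprehension {expr for x in iterable} produces a set

set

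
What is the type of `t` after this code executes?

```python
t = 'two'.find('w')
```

str.find() returns int (index, or -1)

int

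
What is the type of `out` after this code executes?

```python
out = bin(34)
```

bin() returns str representation

str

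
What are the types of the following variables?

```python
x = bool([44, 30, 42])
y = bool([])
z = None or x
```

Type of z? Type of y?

None or <bool> returns the bool; bool() returns bool

bool, bool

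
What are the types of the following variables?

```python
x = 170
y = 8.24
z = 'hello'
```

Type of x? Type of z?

x is int; z is str

int, str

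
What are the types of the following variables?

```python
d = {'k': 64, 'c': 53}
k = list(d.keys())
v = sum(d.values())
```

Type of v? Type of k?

sum of int values returns int; list(...) returns list

int, list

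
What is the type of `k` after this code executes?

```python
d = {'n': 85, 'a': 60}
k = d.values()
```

.values() returns a dict_values view object

dict_values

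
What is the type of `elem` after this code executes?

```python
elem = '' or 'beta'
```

'or' returns first truthy value ('beta', which is str)

str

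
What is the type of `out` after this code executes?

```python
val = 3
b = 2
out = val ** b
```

int ** positive int returns int (3 ** 2 = 9)

int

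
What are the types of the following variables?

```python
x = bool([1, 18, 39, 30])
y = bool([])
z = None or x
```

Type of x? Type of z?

bool() returns bool; None or <bool> returns the bool

bool, bool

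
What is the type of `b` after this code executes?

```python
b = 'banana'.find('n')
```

str.find() returns int (index, or -1)

int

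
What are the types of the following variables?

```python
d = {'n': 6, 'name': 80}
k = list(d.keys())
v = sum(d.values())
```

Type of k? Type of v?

list(...) returns list; sum of int values returns int

list, int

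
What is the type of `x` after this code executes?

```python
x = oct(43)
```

oct() returns str representation

str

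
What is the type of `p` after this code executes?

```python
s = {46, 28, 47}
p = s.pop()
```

Popping from a set of ints returns int

int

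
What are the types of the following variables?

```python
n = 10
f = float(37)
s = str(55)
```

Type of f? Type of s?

f is float; s is str

float, str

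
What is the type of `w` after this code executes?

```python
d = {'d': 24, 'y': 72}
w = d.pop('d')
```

dict.pop() returns the value (int)

int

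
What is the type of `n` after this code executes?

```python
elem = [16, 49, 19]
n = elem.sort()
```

list.sort() returns None (sorts in place)

NoneType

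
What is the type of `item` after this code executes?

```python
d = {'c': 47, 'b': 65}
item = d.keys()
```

.keys() returns a dict_keys view object

dict_keys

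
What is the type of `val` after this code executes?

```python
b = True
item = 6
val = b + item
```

bool + int returns int (True is 1, so 1 + 6 = 7)

int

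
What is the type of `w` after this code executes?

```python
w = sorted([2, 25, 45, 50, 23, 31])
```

sorted() always returns list

list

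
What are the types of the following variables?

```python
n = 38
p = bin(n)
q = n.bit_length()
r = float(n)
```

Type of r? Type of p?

float() returns float; bin() returns str

float, str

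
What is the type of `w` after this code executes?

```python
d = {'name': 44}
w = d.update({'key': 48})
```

dict.update() returns None

NoneType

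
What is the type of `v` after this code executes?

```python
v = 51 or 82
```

'or' returns the first truthy value (51, which is int)

int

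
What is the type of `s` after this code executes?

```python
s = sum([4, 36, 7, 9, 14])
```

sum() of ints returns int

int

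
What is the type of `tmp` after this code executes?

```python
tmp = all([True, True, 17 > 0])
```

all() returns bool

bool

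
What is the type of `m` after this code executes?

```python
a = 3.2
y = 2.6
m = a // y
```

float // float returns float (floor division preserves float type)

float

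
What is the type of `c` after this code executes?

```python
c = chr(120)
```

chr() returns str (single character)

str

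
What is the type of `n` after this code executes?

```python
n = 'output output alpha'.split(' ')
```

str.split() returns list

list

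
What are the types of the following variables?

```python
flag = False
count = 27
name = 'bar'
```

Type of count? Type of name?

count is int; name is str

int, str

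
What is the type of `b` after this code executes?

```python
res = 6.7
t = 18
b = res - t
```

float - int returns float (6.7 - 18 = -11.3)

float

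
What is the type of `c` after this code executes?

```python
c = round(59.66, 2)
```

round() with ndigits arg returns float

float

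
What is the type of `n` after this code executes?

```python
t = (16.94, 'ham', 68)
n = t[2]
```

Index 2 of tuple is 68 which is int

int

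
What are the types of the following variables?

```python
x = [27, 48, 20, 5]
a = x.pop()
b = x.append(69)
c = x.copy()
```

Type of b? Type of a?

list.append() returns None; list.pop() returns the element (int)

NoneType, int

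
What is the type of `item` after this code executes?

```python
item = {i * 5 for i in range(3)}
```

A set comprehension {expr for x in iterable} produces a set

set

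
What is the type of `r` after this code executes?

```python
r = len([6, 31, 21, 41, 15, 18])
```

len() always returns int

int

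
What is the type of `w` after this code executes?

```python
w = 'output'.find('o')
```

str.find() returns int (index, or -1)

int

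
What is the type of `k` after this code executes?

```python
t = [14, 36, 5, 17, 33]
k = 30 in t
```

'in' operator returns bool

bool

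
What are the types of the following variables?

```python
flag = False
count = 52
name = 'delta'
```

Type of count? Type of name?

count is int; name is str

int, str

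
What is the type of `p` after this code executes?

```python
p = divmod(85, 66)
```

divmod() returns a tuple (quotient, remainder)

tuple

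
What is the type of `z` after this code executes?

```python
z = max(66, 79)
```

max() of ints returns int

int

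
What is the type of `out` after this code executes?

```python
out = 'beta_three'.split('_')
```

str.split() returns list

list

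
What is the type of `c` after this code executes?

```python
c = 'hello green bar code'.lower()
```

str.lower() returns str

str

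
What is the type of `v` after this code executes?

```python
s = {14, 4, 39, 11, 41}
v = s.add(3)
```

set.add() returns None (mutates in place)

NoneType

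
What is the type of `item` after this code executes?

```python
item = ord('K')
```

ord() returns int (Unicode code point)

int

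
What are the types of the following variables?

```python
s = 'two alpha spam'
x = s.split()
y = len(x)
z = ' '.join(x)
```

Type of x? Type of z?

str.split() returns list; str.join() returns str

list, str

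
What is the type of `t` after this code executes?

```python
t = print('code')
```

print() returns None

NoneType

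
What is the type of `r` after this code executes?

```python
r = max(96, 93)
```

max() of ints returns int

int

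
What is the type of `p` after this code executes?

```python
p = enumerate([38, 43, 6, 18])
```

enumerate() returns an enumerate iterator object

enumerate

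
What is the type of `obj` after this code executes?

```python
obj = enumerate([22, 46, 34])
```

enumerate() returns an enumerate iterator object

enumerate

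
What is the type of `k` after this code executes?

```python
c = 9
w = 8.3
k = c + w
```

int + float returns float (9 + 8.3 = 17.3)

float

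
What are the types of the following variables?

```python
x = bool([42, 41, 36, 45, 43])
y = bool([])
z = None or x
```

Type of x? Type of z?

bool() returns bool; None or <bool> returns the bool

bool, bool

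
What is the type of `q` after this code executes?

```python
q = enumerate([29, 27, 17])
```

enumerate() returns an enumerate iterator object

enumerate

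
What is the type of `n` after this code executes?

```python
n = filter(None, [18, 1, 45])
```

filter() returns a filter iterator object

filter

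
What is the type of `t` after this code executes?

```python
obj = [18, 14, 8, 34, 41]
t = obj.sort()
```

list.sort() returns None (sorts in place)

NoneType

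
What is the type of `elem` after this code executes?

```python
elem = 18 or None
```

'or' returns first truthy value (18, int)

int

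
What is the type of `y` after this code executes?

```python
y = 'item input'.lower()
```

str.lower() returns str

str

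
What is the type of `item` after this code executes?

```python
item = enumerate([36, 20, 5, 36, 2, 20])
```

enumerate() returns an enumerate iterator object

enumerate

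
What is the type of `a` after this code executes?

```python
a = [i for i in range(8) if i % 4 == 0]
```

A list comprehension [...] produces a list

list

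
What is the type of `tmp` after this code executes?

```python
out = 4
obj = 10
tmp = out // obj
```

int // int returns int (4 // 10 = 0)

int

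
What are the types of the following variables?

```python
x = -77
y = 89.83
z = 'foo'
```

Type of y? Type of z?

y is float; z is str

float, str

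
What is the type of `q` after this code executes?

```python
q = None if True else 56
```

Ternary: condition is True, if branch (None) taken → NoneType

NoneType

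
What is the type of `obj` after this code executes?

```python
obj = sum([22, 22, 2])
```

sum() of ints returns int

int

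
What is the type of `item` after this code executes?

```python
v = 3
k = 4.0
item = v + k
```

int + float returns float (3 + 4.0 = 7.0)

float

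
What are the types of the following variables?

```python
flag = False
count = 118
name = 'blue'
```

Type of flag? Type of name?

flag is bool; name is str

bool, str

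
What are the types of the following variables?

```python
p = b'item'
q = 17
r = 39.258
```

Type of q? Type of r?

q is int; r is float

int, float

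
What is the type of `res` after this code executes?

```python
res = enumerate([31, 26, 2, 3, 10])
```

enumerate() returns an enumerate iterator object

enumerate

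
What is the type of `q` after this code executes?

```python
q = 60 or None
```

'or' returns first truthy value (60, int)

int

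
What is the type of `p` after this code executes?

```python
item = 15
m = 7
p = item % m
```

int % int returns int (15 % 7 = 1)

int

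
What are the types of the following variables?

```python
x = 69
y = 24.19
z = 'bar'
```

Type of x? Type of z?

x is int; z is str

int, str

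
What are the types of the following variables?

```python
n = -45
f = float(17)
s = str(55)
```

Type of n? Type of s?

n is int; s is str

int, str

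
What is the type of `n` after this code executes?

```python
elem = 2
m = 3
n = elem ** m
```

int ** positive int returns int (2 ** 3 = 8)

int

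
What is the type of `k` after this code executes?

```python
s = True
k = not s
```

'not' always returns bool

bool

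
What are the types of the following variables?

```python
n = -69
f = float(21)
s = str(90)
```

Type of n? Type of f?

n is int; f is float

int, float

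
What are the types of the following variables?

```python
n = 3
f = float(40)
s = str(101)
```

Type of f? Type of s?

f is float; s is str

float, str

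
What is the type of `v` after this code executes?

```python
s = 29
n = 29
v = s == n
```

Equality comparison returns bool

bool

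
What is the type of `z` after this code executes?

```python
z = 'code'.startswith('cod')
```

str.startswith() returns bool

bool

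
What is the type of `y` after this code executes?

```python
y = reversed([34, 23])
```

reversed() on a list returns a list_reverseiterator

list_reverseiterator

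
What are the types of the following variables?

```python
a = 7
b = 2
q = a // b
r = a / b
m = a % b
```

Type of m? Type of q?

int % int returns int; int // int returns int

int, int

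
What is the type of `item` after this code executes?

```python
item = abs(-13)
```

abs() of int returns int

int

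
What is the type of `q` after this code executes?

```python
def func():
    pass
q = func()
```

A function with no return statement returns None

NoneType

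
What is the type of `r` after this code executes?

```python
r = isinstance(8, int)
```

isinstance() returns bool

bool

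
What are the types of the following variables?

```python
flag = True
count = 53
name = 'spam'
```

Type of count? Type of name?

count is int; name is str

int, str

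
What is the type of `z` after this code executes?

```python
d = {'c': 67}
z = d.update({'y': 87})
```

dict.update() returns None

NoneType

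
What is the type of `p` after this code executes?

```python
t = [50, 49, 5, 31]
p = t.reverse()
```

list.reverse() returns None

NoneType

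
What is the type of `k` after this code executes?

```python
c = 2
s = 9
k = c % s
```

int % int returns int (2 % 9 = 2)

int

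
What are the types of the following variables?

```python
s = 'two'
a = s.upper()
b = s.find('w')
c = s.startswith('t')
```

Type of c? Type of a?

str.startswith() returns bool; str.upper() returns str

bool, str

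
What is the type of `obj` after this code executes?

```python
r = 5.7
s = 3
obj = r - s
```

float - int returns float (5.7 - 3 = 2.7)

float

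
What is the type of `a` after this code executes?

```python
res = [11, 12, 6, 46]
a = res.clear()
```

list.clear() returns None

NoneType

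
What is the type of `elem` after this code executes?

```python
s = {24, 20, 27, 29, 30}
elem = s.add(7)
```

set.add() returns None (mutates in place)

NoneType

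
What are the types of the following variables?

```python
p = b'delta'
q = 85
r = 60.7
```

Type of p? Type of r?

p is bytes; r is float

bytes, float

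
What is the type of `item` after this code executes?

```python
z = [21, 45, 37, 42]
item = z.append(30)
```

list.append() returns None (mutates in place)

NoneType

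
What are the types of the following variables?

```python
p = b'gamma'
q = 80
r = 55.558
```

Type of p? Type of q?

p is bytes; q is int

bytes, int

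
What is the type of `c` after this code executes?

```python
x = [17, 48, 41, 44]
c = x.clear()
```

list.clear() returns None

NoneType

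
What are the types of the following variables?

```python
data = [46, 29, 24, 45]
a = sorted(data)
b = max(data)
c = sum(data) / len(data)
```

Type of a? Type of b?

sorted() returns list; max of ints returns int

list, int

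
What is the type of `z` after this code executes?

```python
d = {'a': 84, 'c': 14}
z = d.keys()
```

.keys() returns a dict_keys view object

dict_keys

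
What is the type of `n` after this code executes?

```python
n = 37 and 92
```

'and' returns the last value when all truthy (92, which is int)

int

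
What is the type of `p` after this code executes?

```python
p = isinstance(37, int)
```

isinstance() returns bool

bool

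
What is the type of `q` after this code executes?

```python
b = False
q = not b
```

'not' always returns bool

bool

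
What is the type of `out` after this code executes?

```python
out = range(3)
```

range() returns a range object

range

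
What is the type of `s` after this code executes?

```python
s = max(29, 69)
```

max() of ints returns int

int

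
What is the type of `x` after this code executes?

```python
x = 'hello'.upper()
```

str.upper() returns str

str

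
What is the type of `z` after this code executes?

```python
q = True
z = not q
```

'not' always returns bool

bool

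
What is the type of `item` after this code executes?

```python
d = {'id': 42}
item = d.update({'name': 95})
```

dict.update() returns None

NoneType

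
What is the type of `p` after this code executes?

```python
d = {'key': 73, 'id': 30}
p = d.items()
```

dict.items() returns a dict_items view

dict_items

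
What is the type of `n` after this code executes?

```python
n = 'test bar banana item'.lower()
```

str.lower() returns str

str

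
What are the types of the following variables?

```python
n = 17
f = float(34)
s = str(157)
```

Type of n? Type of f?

n is int; f is float

int, float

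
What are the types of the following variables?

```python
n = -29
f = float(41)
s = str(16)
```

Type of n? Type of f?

n is int; f is float

int, float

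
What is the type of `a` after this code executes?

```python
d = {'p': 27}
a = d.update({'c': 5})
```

dict.update() returns None

NoneType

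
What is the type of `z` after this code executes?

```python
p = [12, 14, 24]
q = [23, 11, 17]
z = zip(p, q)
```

zip() returns a zip iterator object

zip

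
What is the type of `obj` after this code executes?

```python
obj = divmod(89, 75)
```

divmod() returns a tuple (quotient, remainder)

tuple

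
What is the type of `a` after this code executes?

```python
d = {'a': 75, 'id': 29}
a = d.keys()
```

.keys() returns a dict_keys view object

dict_keys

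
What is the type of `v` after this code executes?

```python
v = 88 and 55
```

'and' returns the last value when all truthy (55, which is int)

int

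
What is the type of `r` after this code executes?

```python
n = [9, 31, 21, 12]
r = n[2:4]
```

Slicing a list always returns a list

list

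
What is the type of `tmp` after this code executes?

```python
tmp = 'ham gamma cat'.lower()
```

str.lower() returns str

str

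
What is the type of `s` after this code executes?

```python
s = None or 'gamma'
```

'or' with None returns the other value ('gamma', str)

str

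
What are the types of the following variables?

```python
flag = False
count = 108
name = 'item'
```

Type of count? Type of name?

count is int; name is str

int, str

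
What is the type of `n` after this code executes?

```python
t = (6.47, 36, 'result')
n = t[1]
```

Index 1 of tuple is 36 which is int

int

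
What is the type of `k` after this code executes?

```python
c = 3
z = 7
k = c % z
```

int % int returns int (3 % 7 = 3)

int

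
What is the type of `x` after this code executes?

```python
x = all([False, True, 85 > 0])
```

all() returns bool

bool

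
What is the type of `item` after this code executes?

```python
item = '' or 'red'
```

'or' returns first truthy value ('red', which is str)

str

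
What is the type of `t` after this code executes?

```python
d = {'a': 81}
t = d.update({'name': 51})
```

dict.update() returns None

NoneType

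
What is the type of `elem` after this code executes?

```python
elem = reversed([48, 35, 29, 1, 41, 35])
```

reversed() on a list returns a list_reverseiterator

list_reverseiterator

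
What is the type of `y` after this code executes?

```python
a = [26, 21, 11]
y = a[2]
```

Indexing a list of ints returns int (a[2] = 11)

int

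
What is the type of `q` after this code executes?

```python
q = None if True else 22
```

Ternary: condition is True, if branch (None) taken → NoneType

NoneType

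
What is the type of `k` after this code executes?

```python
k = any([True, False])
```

any() returns bool

bool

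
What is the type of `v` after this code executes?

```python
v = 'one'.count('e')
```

str.count() returns int

int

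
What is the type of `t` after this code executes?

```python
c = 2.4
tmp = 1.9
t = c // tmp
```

float // float returns float (floor division preserves float type)

float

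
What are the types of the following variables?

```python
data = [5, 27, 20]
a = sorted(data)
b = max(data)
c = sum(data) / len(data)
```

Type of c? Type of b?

int / int returns float; max of ints returns int

float, int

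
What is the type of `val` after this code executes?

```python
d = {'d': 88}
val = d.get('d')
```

dict.get() returns the value (int) when key is found

int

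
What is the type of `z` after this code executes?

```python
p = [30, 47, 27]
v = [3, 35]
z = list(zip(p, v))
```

list(zip(...)) returns a list of tuples

list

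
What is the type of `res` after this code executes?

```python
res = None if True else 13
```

Ternary: condition is True, if branch (None) taken → NoneType

NoneType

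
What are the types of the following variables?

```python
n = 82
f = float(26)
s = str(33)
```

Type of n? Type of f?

n is int; f is float

int, float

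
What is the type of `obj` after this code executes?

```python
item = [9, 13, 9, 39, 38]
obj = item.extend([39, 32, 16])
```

list.extend() returns None

NoneType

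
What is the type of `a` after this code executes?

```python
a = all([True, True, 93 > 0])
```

all() returns bool

bool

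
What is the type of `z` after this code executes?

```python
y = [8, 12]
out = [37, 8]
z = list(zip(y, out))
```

list(zip(...)) returns a list of tuples

list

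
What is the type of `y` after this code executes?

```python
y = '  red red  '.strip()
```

str.strip() returns str

str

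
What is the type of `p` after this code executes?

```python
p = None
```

None has type NoneType

NoneType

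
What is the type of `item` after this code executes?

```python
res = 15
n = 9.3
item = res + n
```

int + float returns float (15 + 9.3 = 24.3)

float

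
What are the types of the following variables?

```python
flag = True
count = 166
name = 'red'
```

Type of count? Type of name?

count is int; name is str

int, str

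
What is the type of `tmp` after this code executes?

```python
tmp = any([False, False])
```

any() returns bool

bool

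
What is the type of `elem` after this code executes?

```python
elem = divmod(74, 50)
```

divmod() returns a tuple (quotient, remainder)

tuple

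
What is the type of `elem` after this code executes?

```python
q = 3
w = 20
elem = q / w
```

int / int always returns float in Python 3 (3 / 20 = 0.15)

float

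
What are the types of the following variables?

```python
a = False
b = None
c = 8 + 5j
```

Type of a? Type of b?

a is bool; b is NoneType

bool, NoneType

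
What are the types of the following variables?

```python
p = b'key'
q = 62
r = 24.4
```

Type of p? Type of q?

p is bytes; q is int

bytes, int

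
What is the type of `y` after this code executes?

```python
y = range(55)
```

range() returns a range object

range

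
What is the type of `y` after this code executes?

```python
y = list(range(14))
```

list(range(...)) returns list

list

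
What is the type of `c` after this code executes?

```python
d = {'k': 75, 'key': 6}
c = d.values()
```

.values() returns a dict_values view object

dict_values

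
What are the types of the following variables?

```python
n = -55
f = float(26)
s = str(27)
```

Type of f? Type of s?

f is float; s is str

float, str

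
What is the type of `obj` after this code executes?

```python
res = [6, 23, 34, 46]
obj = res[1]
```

Indexing a list of ints returns int (res[1] = 23)

int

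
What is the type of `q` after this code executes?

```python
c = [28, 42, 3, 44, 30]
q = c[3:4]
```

Slicing a list always returns a list

list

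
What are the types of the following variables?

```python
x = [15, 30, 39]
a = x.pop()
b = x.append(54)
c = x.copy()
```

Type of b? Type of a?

list.append() returns None; list.pop() returns the element (int)

NoneType, int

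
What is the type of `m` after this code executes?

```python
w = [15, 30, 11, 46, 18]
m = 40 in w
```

'in' operator returns bool

bool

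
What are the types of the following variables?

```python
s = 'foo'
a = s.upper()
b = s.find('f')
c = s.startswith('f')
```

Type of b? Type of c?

str.find() returns int; str.startswith() returns bool

int, bool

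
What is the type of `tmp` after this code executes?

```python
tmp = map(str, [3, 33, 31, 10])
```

map() returns a map iterator object

map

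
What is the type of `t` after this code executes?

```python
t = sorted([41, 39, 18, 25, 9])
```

sorted() always returns list

list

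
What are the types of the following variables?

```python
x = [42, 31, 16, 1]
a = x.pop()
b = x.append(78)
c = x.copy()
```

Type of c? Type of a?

list.copy() returns list; list.pop() returns the element (int)

list, int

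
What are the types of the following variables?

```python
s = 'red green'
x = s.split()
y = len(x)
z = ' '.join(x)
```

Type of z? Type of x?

str.join() returns str; str.split() returns list

str, list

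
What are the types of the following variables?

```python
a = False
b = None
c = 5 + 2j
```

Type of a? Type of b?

a is bool; b is NoneType

bool, NoneType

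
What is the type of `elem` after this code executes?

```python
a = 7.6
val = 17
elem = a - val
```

float - int returns float (7.6 - 17 = -9.4)

float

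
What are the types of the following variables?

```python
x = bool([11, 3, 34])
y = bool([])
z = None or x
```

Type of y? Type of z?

bool() returns bool; None or <bool> returns the bool

bool, bool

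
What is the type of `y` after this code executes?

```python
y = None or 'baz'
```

'or' with None returns the other value ('baz', str)

str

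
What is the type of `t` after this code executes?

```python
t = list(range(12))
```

list(range(...)) returns list

list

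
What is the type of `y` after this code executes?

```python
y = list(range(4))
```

list(range(...)) returns list

list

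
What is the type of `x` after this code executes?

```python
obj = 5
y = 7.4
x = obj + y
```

int + float returns float (5 + 7.4 = 12.4)

float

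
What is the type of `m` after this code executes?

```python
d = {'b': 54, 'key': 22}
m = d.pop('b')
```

dict.pop() returns the value (int)

int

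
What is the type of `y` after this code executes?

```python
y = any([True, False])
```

any() returns bool

bool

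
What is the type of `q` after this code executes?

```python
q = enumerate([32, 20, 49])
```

enumerate() returns an enumerate iterator object

enumerate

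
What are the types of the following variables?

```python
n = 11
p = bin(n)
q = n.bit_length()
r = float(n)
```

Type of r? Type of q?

float() returns float; int.bit_length() returns int

float, int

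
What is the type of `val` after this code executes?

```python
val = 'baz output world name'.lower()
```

str.lower() returns str

str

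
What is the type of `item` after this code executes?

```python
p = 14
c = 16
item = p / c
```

int / int always returns float in Python 3 (14 / 16 = 0.875)

float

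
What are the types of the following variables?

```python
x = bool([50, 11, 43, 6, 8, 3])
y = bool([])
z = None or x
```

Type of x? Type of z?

bool() returns bool; None or <bool> returns the bool

bool, bool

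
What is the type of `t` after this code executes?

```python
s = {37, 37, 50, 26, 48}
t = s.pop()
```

Popping from a set of ints returns int

int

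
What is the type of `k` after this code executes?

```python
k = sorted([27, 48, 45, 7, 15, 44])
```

sorted() always returns list

list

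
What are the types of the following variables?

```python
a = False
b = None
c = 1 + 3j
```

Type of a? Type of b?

a is bool; b is NoneType

bool, NoneType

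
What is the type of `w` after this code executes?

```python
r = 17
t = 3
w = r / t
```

int / int always returns float in Python 3 (17 / 3 = 5.66667)

float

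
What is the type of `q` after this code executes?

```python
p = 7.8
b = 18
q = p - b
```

float - int returns float (7.8 - 18 = -10.2)

float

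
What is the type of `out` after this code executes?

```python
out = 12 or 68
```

'or' returns the first truthy value (12, which is int)

int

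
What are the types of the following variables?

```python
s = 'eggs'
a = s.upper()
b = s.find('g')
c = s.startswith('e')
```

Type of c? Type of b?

str.startswith() returns bool; str.find() returns int

bool, int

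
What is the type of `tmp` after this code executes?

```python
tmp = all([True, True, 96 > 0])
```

all() returns bool

bool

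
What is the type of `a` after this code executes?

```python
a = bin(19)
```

bin() returns str representation

str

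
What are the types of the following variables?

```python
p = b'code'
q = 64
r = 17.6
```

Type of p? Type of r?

p is bytes; r is float

bytes, float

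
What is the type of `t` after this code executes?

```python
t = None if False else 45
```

Ternary: condition is False, else branch (45) taken → int

int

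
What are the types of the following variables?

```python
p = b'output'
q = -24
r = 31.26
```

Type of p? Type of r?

p is bytes; r is float

bytes, float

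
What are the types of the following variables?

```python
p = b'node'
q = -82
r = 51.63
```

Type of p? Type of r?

p is bytes; r is float

bytes, float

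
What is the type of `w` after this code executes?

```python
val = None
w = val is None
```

'is' comparison returns bool

bool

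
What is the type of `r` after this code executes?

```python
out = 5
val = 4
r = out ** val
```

int ** positive int returns int (5 ** 4 = 625)

int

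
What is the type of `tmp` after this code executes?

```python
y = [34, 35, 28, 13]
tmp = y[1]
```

Indexing a list of ints returns int (y[1] = 35)

int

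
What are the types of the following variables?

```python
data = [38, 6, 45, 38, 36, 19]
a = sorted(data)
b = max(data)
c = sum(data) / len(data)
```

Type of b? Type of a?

max of ints returns int; sorted() returns list

int, list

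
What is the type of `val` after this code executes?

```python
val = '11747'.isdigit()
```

str.isdigit() returns bool

bool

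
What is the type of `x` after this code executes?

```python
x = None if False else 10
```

Ternary: condition is False, else branch (10) taken → int

int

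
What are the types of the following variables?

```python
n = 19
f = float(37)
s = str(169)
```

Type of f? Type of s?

f is float; s is str

float, str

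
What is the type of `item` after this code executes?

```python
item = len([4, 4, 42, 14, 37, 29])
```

len() always returns int

int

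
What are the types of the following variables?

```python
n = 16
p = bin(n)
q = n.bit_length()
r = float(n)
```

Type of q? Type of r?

int.bit_length() returns int; float() returns float

int, float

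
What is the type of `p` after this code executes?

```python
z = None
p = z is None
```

'is' comparison returns bool

bool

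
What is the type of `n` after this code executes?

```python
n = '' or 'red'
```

'or' returns first truthy value ('red', which is str)

str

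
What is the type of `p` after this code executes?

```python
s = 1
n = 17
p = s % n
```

int % int returns int (1 % 17 = 1)

int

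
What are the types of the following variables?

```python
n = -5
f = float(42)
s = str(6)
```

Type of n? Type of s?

n is int; s is str

int, str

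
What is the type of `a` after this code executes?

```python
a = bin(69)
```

bin() returns str representation

str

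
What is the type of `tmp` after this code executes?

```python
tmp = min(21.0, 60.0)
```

min() of floats returns float

float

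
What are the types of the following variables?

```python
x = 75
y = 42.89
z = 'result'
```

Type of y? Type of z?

y is float; z is str

float, str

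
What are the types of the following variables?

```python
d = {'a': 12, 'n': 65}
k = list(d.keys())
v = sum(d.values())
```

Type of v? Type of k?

sum of int values returns int; list(...) returns list

int, list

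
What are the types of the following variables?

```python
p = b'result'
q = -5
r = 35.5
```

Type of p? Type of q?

p is bytes; q is int

bytes, int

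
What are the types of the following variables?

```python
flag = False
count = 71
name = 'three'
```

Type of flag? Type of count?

flag is bool; count is int

bool, int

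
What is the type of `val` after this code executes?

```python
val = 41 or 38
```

'or' returns the first truthy value (41, which is int)

int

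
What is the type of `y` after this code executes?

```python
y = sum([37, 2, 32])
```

sum() of ints returns int

int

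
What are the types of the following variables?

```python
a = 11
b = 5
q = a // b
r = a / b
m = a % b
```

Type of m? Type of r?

int % int returns int; int / int returns float

int, float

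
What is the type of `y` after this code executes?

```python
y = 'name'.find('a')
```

str.find() returns int (index, or -1)

int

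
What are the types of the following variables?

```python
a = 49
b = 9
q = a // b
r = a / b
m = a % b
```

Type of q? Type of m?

int // int returns int; int % int returns int

int, int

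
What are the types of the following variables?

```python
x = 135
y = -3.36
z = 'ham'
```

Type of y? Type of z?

y is float; z is str

float, str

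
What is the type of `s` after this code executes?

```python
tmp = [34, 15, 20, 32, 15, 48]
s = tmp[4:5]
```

Slicing a list always returns a list

list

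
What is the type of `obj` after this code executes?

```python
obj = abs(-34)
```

abs() of int returns int

int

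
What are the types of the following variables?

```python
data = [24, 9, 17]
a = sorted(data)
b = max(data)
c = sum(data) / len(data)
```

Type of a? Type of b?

sorted() returns list; max of ints returns int

list, int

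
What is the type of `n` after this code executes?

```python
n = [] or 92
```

'or' returns first truthy value (92, which is int)

int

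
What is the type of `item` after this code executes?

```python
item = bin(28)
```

bin() returns str representation

str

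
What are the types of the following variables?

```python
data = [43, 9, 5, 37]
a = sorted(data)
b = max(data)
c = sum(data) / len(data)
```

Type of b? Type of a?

max of ints returns int; sorted() returns list

int, list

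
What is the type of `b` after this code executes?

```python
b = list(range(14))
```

list(range(...)) returns list

list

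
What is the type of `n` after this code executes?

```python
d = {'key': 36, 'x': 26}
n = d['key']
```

Accessing dict[str, int] with key 'key' returns int value 36

int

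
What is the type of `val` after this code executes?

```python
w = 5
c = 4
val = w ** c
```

int ** positive int returns int (5 ** 4 = 625)

int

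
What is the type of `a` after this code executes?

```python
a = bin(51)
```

bin() returns str representation

str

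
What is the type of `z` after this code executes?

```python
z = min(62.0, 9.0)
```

min() of floats returns float

float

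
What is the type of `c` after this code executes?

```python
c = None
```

None has type NoneType

NoneType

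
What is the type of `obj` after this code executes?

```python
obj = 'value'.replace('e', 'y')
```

str.replace() returns str

str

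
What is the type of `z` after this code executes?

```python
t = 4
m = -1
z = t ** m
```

int ** negative int returns float

float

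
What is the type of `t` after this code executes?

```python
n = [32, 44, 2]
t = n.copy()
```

list.copy() returns list

list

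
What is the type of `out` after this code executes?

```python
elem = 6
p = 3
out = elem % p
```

int % int returns int (6 % 3 = 0)

int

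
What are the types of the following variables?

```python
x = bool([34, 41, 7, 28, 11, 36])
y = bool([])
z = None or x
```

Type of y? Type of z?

bool() returns bool; None or <bool> returns the bool

bool, bool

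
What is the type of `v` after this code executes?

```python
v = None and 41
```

'and' returns first falsy value (None)

NoneType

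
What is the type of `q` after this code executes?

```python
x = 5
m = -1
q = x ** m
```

int ** negative int returns float

float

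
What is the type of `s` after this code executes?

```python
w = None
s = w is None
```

'is' comparison returns bool

bool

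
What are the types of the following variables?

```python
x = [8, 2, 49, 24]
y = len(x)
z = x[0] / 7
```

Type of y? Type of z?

len() returns int; int / int returns float

int, float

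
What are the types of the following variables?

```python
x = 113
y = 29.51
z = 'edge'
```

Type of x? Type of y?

x is int; y is float

int, float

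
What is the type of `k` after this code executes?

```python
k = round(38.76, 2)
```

round() with ndigits arg returns float

float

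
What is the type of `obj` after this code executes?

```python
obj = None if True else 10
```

Ternary: condition is True, if branch (None) taken → NoneType

NoneType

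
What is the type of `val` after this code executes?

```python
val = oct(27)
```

oct() returns str representation

str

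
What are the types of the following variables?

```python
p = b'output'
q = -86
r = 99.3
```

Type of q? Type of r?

q is int; r is float

int, float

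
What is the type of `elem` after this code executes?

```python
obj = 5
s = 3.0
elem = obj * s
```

int * float returns float (5 * 3.0 = 15.0)

float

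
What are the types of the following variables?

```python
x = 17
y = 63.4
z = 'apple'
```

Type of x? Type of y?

x is int; y is float

int, float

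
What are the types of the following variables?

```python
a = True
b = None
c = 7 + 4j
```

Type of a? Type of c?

a is bool; c is complex

bool, complex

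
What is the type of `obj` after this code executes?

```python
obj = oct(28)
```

oct() returns str representation

str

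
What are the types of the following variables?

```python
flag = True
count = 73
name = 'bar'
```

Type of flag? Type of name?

flag is bool; name is str

bool, str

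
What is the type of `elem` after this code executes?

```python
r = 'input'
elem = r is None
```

'is' comparison returns bool

bool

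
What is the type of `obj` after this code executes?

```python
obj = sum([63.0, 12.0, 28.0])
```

sum() of floats returns float

float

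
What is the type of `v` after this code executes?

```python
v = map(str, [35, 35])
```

map() returns a map iterator object

map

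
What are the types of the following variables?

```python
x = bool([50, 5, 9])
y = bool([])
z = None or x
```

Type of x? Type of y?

bool() returns bool; bool() returns bool

bool, bool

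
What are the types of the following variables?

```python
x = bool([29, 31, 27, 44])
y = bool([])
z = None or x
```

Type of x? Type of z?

bool() returns bool; None or <bool> returns the bool

bool, bool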